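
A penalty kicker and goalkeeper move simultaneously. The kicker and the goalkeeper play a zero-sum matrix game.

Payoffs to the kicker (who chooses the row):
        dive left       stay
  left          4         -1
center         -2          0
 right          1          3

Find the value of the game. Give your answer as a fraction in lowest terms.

Row center is strictly dominated by row right, so the kicker never plays it.
The remaining 2×2 game on (left, right) × (dive left, stay) has no saddle point. Let the kicker play left with probability p; indifference gives 4p + (1−p) = −p + 3(1−p), so p = 2/7.
Similarly the goalkeeper's optimal q on dive left is 4/7, and the value is 4·(4/7) + (-1)·(3/7) = 13/7.

13/7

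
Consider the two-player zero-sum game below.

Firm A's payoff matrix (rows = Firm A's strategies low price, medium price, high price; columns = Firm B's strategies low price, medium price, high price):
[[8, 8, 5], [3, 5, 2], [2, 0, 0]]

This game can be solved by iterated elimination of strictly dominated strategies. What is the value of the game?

Column low price is strictly dominated by high price for Firm B (5<8, 2<3, 0<2); eliminate low price.
Row medium price is strictly dominated by row low price (8>5, 5>2); eliminate medium price.
Row high price is strictly dominated by row low price (8>0, 5>0); eliminate high price.
Column medium price is strictly dominated by high price for Firm B (5<8); eliminate medium price.
Only (low price, high price) remains, with payoff 5.

5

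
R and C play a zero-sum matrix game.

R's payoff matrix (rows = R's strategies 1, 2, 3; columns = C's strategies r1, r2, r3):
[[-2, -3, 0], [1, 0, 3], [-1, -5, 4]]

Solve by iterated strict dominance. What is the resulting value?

Row 1 is strictly dominated by row 2 (1>-2, 0>-3, 3>0); eliminate 1.
Column r1 is strictly dominated by r2 for C (0<1, -5<-1); eliminate r1.
Column r3 is strictly dominated by r2 for C (0<3, -5<4); eliminate r3.
Row 3 is strictly dominated by row 2 (0>-5); eliminate 3.
Only (2, r2) remains, with payoff 0.

0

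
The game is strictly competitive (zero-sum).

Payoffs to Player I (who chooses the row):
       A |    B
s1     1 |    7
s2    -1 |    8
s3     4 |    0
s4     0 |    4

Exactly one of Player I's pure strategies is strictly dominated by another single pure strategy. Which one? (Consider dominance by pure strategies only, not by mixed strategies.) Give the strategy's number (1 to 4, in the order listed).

Compare s4 with s1: 1 > 0, 7 > 4.
So s1 strictly dominates s4 for Player I; s4 is strictly dominated.

4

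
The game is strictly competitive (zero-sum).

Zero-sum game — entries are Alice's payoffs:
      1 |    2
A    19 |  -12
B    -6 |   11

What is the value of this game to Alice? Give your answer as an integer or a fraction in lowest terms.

137/48

Row minima are -12 and -6, so Alice's maximin is -6; column maxima are 19 and 11, so Bob's minimax is 11. These differ, so the equilibrium is in mixed strategies.
Let Alice play A with probability p. Bob is indifferent when 19p − 6(1−p) = −12p + 11(1−p), giving p = 17/48.
Let Bob play 1 with probability q. Alice is indifferent when 19q − 12(1−q) = −6q + 11(1−q), giving q = 23/48.
The value is 19·(23/48) + (-12)·(25/48) = 137/48.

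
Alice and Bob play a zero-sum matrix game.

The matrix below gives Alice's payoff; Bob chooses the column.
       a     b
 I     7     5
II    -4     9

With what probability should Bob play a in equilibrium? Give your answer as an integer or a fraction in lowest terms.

4/15

Row minima are 5 and -4, so Alice's maximin is 5; column maxima are 7 and 9, so Bob's minimax is 7. These differ, so the equilibrium is in mixed strategies.
Let Bob play a with probability q. Alice is indifferent when 7q + 5(1−q) = −4q + 9(1−q), giving q = 4/15.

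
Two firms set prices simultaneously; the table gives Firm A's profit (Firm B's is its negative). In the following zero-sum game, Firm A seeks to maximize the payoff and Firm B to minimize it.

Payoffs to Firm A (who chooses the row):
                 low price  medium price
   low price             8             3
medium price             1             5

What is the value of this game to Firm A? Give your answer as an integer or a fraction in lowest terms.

37/9

Row minima are 3 and 1, so Firm A's maximin is 3; column maxima are 8 and 5, so Firm B's minimax is 5. These differ, so the equilibrium is in mixed strategies.
Let Firm A play low price with probability p. Firm B is indifferent when 8p + (1−p) = 3p + 5(1−p), giving p = 4/9.
Let Firm B play low price with probability q. Firm A is indifferent when 8q + 3(1−q) = q + 5(1−q), giving q = 2/9.
The value is 8·(2/9) + (3)·(7/9) = 37/9.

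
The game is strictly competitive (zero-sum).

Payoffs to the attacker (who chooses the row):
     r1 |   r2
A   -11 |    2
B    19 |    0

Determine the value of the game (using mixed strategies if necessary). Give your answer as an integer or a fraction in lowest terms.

19/16

Row minima are -11 and 0, so the attacker's maximin is 0; column maxima are 19 and 2, so the defender's minimax is 2. These differ, so the equilibrium is in mixed strategies.
Let the attacker play A with probability p. The defender is indifferent when −11p + 19(1−p) = 2p, giving p = 19/32.
Let the defender play r1 with probability q. The attacker is indifferent when −11q + 2(1−q) = 19q, giving q = 1/16.
The value is -11·(1/16) + (2)·(15/16) = 19/16.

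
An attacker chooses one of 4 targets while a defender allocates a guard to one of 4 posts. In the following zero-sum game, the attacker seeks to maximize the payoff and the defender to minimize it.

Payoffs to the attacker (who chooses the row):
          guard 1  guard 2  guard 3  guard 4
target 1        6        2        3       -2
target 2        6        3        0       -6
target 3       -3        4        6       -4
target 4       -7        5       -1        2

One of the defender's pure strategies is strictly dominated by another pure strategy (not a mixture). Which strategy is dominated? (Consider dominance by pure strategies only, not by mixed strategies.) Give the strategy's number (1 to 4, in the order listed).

2

The defender prefers columns that give the attacker less. Compare guard 2 with guard 4: -2 < 2, -6 < 3, -4 < 4, 2 < 5.
So guard 4 strictly dominates guard 2 for the defender; guard 2 is strictly dominated.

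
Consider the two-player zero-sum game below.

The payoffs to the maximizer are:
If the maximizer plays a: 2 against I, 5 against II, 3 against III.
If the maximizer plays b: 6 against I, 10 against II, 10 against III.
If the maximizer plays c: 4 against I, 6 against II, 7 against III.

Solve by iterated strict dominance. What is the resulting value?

Column II is strictly dominated by I for the minimizer (2<5, 6<10, 4<6); eliminate II.
Column III is strictly dominated by I for the minimizer (2<3, 6<10, 4<7); eliminate III.
Row c is strictly dominated by row b (6>4); eliminate c.
Row a is strictly dominated by row b (6>2); eliminate a.
Only (b, I) remains, with payoff 6.

6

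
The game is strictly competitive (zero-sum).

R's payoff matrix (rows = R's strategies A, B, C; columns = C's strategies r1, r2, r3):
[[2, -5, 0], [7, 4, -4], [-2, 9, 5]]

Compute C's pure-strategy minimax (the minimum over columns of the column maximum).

The worst case (largest entry) in each column is r1: 7, r2: 9, r3: 5.
The best (smallest) of these is 5.

5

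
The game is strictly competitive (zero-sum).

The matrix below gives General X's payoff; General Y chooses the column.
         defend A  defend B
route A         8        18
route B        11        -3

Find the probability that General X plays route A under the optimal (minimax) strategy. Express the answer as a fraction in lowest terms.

7/12

Row minima are 8 and -3, so General X's maximin is 8; column maxima are 11 and 18, so General Y's minimax is 11. These differ, so the equilibrium is in mixed strategies.
Let General X play route A with probability p. General Y is indifferent when 8p + 11(1−p) = 18p − 3(1−p), giving p = 7/12.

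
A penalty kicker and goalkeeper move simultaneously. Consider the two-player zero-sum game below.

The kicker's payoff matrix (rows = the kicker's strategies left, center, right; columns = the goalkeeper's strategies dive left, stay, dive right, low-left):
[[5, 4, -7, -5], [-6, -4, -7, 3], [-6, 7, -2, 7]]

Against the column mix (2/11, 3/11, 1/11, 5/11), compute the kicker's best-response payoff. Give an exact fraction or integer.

left: (5)·(2/11) + (4)·(3/11) + (-7)·(1/11) + (-5)·(5/11) = -10/11.
center: (-6)·(2/11) + (-4)·(3/11) + (-7)·(1/11) + (3)·(5/11) = -16/11.
right: (-6)·(2/11) + (7)·(3/11) + (-2)·(1/11) + (7)·(5/11) = 42/11.
The best pure response is right with expected payoff 42/11.

42/11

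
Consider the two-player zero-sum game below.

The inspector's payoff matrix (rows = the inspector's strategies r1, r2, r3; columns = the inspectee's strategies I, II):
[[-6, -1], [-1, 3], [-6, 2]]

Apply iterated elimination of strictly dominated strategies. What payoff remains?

Row r1 is strictly dominated by row r2 (-1>-6, 3>-1); eliminate r1.
Column II is strictly dominated by I for the inspectee (-1<3, -6<2); eliminate II.
Row r3 is strictly dominated by row r2 (-1>-6); eliminate r3.
Only (r2, I) remains, with payoff -1.

-1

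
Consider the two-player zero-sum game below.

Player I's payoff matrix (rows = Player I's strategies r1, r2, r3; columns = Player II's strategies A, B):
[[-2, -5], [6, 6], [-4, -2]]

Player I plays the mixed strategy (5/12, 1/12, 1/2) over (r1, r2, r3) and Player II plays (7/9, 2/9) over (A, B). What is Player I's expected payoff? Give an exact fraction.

Against (7/9, 2/9), each row's expected payoff is r1: -8/3; r2: 6; r3: -32/9.
Taking the (5/12, 1/12, 1/2)-weighted average: (5/12)·(-8/3) + (1/12)·(6) + (1/2)·(-32/9) = -43/18.

-43/18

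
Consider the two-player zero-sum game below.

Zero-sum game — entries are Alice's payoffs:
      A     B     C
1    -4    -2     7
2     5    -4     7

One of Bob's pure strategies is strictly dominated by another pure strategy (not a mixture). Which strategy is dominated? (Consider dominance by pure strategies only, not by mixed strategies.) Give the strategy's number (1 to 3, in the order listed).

3

Bob prefers columns that give Alice less. Compare C with A: -4 < 7, 5 < 7.
So A strictly dominates C for Bob; C is strictly dominated.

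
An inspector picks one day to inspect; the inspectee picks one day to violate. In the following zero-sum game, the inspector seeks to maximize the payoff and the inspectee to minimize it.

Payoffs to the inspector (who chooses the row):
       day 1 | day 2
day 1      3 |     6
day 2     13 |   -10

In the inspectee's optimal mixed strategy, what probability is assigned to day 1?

8/13

Row minima are 3 and -10, so the inspector's maximin is 3; column maxima are 13 and 6, so the inspectee's minimax is 6. These differ, so the equilibrium is in mixed strategies.
Let the inspectee play day 1 with probability q. The inspector is indifferent when 3q + 6(1−q) = 13q − 10(1−q), giving q = 8/13.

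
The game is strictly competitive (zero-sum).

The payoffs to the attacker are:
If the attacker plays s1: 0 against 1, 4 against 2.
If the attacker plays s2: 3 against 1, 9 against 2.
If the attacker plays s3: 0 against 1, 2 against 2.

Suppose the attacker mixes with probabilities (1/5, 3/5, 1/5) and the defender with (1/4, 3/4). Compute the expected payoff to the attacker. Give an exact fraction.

Against (1/4, 3/4), each row's expected payoff is s1: 3; s2: 15/2; s3: 3/2.
Taking the (1/5, 3/5, 1/5)-weighted average: (1/5)·(3) + (3/5)·(15/2) + (1/5)·(3/2) = 27/5.

27/5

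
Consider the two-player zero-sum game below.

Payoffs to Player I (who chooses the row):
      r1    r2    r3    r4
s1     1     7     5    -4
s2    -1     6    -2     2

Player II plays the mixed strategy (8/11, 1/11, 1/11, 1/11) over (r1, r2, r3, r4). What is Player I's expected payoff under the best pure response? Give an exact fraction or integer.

s1: (1)·(8/11) + (7)·(1/11) + (5)·(1/11) + (-4)·(1/11) = 16/11.
s2: (-1)·(8/11) + (6)·(1/11) + (-2)·(1/11) + (2)·(1/11) = -2/11.
The best pure response is s1 with expected payoff 16/11.

16/11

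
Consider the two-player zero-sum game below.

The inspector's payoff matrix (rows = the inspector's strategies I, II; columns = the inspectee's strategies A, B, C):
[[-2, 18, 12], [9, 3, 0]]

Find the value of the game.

Column B is strictly dominated by C for the inspectee (it gives the inspector more in every row).
The remaining 2×2 game on (I, II) × (A, C) has no saddle point. Let the inspector play I with probability p; indifference gives −2p + 9(1−p) = 12p, so p = 9/23.
Similarly the inspectee's optimal q on A is 12/23, and the value is -2·(12/23) + (12)·(11/23) = 108/23.

108/23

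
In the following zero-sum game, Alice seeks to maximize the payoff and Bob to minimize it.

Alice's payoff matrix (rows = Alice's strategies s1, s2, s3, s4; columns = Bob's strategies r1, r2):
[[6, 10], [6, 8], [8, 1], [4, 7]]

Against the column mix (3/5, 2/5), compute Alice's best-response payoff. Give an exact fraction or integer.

38/5

s1: (6)·(3/5) + (10)·(2/5) = 38/5.
s2: (6)·(3/5) + (8)·(2/5) = 34/5.
s3: (8)·(3/5) + (1)·(2/5) = 26/5.
s4: (4)·(3/5) + (7)·(2/5) = 26/5.
The best pure response is s1 with expected payoff 38/5.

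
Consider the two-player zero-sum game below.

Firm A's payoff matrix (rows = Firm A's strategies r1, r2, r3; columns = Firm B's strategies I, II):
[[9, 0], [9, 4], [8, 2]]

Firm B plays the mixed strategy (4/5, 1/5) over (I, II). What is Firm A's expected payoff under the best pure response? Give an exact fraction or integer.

r1: (9)·(4/5) + (0)·(1/5) = 36/5.
r2: (9)·(4/5) + (4)·(1/5) = 8.
r3: (8)·(4/5) + (2)·(1/5) = 34/5.
The best pure response is r2 with expected payoff 8.

8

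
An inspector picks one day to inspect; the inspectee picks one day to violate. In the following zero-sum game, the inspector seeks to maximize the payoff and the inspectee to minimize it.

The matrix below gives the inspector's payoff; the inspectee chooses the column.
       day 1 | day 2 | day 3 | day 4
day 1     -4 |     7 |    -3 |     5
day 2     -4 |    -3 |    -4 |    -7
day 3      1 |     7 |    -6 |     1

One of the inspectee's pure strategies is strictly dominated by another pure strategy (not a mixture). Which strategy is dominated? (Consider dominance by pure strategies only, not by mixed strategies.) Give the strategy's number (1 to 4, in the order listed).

2

The inspectee prefers columns that give the inspector less. Compare day 2 with day 1: -4 < 7, -4 < -3, 1 < 7.
So day 1 strictly dominates day 2 for the inspectee; day 2 is strictly dominated.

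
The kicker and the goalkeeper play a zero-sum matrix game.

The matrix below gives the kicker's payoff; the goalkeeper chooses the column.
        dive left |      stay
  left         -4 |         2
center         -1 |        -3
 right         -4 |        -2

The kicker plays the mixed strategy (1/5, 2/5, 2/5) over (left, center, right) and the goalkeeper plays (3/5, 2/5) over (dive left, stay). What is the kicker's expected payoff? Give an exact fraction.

Against (3/5, 2/5), each row's expected payoff is left: -8/5; center: -9/5; right: -16/5.
Taking the (1/5, 2/5, 2/5)-weighted average: (1/5)·(-8/5) + (2/5)·(-9/5) + (2/5)·(-16/5) = -58/25.

-58/25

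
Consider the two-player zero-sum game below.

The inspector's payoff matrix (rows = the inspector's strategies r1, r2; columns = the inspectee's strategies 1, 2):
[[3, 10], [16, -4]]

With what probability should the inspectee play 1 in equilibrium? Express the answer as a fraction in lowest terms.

Row minima are 3 and -4, so the inspector's maximin is 3; column maxima are 16 and 10, so the inspectee's minimax is 10. These differ, so the equilibrium is in mixed strategies.
Let the inspectee play 1 with probability q. The inspector is indifferent when 3q + 10(1−q) = 16q − 4(1−q), giving q = 14/27.

14/27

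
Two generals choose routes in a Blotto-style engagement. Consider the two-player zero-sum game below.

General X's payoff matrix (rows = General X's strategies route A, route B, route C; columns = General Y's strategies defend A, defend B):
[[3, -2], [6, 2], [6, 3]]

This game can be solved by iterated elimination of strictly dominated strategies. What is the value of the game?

Row route A is strictly dominated by row route B (6>3, 2>-2); eliminate route A.
Column defend A is strictly dominated by defend B for General Y (2<6, 3<6); eliminate defend A.
Row route B is strictly dominated by row route C (3>2); eliminate route B.
Only (route C, defend B) remains, with payoff 3.

3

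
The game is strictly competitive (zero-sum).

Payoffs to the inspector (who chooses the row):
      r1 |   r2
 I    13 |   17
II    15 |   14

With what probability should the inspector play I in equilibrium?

1/5

Row minima are 13 and 14, so the inspector's maximin is 14; column maxima are 15 and 17, so the inspectee's minimax is 15. These differ, so the equilibrium is in mixed strategies.
Let the inspector play I with probability p. The inspectee is indifferent when 13p + 15(1−p) = 17p + 14(1−p), giving p = 1/5.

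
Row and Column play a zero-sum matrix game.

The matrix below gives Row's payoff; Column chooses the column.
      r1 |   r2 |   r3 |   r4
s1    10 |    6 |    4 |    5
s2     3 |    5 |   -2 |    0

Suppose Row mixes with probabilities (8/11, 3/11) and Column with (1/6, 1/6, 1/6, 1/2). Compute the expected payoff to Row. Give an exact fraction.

Against (1/6, 1/6, 1/6, 1/2), each row's expected payoff is s1: 35/6; s2: 1.
Taking the (8/11, 3/11)-weighted average: (8/11)·(35/6) + (3/11)·(1) = 149/33.

149/33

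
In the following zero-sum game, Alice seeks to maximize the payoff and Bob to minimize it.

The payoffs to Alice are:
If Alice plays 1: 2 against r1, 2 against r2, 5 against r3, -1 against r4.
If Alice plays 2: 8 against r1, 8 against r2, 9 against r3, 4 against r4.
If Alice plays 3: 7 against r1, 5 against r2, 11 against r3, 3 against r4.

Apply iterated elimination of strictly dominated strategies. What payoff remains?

4

Row 1 is strictly dominated by row 2 (8>2, 8>2, 9>5, 4>-1); eliminate 1.
Column r2 is strictly dominated by r4 for Bob (4<8, 3<5); eliminate r2.
Column r3 is strictly dominated by r1 for Bob (8<9, 7<11); eliminate r3.
Column r1 is strictly dominated by r4 for Bob (4<8, 3<7); eliminate r1.
Row 3 is strictly dominated by row 2 (4>3); eliminate 3.
Only (2, r4) remains, with payoff 4.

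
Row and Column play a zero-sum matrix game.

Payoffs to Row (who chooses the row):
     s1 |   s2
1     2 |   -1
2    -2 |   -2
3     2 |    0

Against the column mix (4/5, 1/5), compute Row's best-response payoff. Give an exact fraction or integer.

1: (2)·(4/5) + (-1)·(1/5) = 7/5.
2: (-2)·(4/5) + (-2)·(1/5) = -2.
3: (2)·(4/5) + (0)·(1/5) = 8/5.
The best pure response is 3 with expected payoff 8/5.

8/5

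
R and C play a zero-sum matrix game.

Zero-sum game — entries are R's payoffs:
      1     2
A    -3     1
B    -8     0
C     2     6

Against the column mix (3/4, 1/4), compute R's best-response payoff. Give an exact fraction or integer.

A: (-3)·(3/4) + (1)·(1/4) = -2.
B: (-8)·(3/4) + (0)·(1/4) = -6.
C: (2)·(3/4) + (6)·(1/4) = 3.
The best pure response is C with expected payoff 3.

3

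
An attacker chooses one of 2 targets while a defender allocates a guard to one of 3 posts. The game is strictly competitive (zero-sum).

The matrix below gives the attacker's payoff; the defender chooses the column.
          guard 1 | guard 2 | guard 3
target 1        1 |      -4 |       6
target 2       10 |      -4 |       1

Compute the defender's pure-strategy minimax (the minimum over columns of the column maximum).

The worst case (largest entry) in each column is guard 1: 10, guard 2: -4, guard 3: 6.
The best (smallest) of these is -4.

-4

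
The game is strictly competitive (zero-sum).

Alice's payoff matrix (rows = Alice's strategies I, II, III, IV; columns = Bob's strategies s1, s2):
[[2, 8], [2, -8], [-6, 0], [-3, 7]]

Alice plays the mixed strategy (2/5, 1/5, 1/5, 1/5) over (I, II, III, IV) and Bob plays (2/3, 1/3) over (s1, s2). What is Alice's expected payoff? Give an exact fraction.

Against (2/3, 1/3), each row's expected payoff is I: 4; II: -4/3; III: -4; IV: 1/3.
Taking the (2/5, 1/5, 1/5, 1/5)-weighted average: (2/5)·(4) + (1/5)·(-4/3) + (1/5)·(-4) + (1/5)·(1/3) = 3/5.

3/5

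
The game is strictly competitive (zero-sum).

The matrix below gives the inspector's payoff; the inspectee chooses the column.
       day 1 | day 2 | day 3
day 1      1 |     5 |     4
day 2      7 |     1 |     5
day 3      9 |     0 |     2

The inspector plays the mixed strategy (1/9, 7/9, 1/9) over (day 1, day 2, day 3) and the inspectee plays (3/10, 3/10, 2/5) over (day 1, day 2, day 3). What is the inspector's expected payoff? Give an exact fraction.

377/90

Against (3/10, 3/10, 2/5), each row's expected payoff is day 1: 17/5; day 2: 22/5; day 3: 7/2.
Taking the (1/9, 7/9, 1/9)-weighted average: (1/9)·(17/5) + (7/9)·(22/5) + (1/9)·(7/2) = 377/90.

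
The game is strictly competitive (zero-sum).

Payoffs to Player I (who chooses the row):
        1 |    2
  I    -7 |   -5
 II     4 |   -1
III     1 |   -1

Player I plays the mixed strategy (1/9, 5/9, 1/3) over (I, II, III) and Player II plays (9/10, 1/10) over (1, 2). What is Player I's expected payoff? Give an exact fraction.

131/90

Against (9/10, 1/10), each row's expected payoff is I: -34/5; II: 7/2; III: 4/5.
Taking the (1/9, 5/9, 1/3)-weighted average: (1/9)·(-34/5) + (5/9)·(7/2) + (1/3)·(4/5) = 131/90.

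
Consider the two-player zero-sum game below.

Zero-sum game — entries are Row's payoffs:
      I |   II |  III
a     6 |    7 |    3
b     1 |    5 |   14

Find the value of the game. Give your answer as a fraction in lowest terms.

Column II is strictly dominated by I for Column (it gives Row more in every row).
The remaining 2×2 game on (a, b) × (I, III) has no saddle point. Let Row play a with probability p; indifference gives 6p + (1−p) = 3p + 14(1−p), so p = 13/16.
Similarly Column's optimal q on I is 11/16, and the value is 6·(11/16) + (3)·(5/16) = 81/16.

81/16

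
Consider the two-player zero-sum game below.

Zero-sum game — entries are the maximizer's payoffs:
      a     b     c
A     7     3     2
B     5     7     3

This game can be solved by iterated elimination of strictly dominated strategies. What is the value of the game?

Column b is strictly dominated by c for the minimizer (2<3, 3<7); eliminate b.
Column a is strictly dominated by c for the minimizer (2<7, 3<5); eliminate a.
Row A is strictly dominated by row B (3>2); eliminate A.
Only (B, c) remains, with payoff 3.

3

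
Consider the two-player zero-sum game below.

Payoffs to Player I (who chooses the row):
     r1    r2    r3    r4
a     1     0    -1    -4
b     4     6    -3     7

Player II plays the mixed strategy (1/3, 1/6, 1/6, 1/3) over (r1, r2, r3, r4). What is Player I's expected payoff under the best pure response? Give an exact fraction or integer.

a: (1)·(1/3) + (0)·(1/6) + (-1)·(1/6) + (-4)·(1/3) = -7/6.
b: (4)·(1/3) + (6)·(1/6) + (-3)·(1/6) + (7)·(1/3) = 25/6.
The best pure response is b with expected payoff 25/6.

25/6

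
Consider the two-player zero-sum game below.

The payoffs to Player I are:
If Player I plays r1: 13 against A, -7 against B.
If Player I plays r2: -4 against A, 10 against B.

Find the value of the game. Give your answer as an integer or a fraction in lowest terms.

3

Row minima are -7 and -4, so Player I's maximin is -4; column maxima are 13 and 10, so Player II's minimax is 10. These differ, so the equilibrium is in mixed strategies.
Let Player I play r1 with probability p. Player II is indifferent when 13p − 4(1−p) = −7p + 10(1−p), giving p = 7/17.
Let Player II play A with probability q. Player I is indifferent when 13q − 7(1−q) = −4q + 10(1−q), giving q = 1/2.
The value is 13·(1/2) + (-7)·(1/2) = 3.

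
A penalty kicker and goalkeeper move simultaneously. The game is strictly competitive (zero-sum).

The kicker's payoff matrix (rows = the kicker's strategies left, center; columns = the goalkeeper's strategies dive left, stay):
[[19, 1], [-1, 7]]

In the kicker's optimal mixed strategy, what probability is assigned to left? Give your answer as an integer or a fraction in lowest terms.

4/13

Row minima are 1 and -1, so the kicker's maximin is 1; column maxima are 19 and 7, so the goalkeeper's minimax is 7. These differ, so the equilibrium is in mixed strategies.
Let the kicker play left with probability p. The goalkeeper is indifferent when 19p − (1−p) = p + 7(1−p), giving p = 4/13.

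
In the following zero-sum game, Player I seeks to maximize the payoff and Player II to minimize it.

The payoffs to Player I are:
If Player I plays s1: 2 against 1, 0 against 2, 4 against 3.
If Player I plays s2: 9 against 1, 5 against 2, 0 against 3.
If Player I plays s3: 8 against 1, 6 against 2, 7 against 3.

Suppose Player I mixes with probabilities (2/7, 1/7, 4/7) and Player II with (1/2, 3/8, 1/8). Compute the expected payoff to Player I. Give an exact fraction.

Against (1/2, 3/8, 1/8), each row's expected payoff is s1: 3/2; s2: 51/8; s3: 57/8.
Taking the (2/7, 1/7, 4/7)-weighted average: (2/7)·(3/2) + (1/7)·(51/8) + (4/7)·(57/8) = 303/56.

303/56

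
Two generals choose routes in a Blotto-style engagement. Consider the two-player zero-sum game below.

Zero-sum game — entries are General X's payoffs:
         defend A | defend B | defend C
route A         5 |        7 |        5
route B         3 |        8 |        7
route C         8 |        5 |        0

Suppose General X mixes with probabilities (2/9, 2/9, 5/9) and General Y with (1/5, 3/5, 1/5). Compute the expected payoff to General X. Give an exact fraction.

Against (1/5, 3/5, 1/5), each row's expected payoff is route A: 31/5; route B: 34/5; route C: 23/5.
Taking the (2/9, 2/9, 5/9)-weighted average: (2/9)·(31/5) + (2/9)·(34/5) + (5/9)·(23/5) = 49/9.

49/9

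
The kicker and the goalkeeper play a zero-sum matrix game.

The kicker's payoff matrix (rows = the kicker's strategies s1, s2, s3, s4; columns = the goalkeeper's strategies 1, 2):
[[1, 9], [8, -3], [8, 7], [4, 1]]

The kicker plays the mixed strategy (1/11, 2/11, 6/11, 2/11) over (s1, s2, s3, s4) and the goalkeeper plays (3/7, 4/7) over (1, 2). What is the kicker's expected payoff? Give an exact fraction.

37/7

Against (3/7, 4/7), each row's expected payoff is s1: 39/7; s2: 12/7; s3: 52/7; s4: 16/7.
Taking the (1/11, 2/11, 6/11, 2/11)-weighted average: (1/11)·(39/7) + (2/11)·(12/7) + (6/11)·(52/7) + (2/11)·(16/7) = 37/7.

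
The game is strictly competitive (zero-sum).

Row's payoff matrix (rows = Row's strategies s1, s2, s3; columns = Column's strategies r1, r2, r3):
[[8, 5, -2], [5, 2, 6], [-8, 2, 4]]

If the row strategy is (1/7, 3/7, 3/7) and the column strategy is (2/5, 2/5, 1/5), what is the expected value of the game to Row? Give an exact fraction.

12/7

Against (2/5, 2/5, 1/5), each row's expected payoff is s1: 24/5; s2: 4; s3: -8/5.
Taking the (1/7, 3/7, 3/7)-weighted average: (1/7)·(24/5) + (3/7)·(4) + (3/7)·(-8/5) = 12/7.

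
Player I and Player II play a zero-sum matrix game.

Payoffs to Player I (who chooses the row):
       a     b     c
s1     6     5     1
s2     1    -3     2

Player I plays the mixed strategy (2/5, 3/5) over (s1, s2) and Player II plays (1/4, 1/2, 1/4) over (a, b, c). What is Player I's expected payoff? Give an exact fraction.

5/4

Against (1/4, 1/2, 1/4), each row's expected payoff is s1: 17/4; s2: -3/4.
Taking the (2/5, 3/5)-weighted average: (2/5)·(17/4) + (3/5)·(-3/4) = 5/4.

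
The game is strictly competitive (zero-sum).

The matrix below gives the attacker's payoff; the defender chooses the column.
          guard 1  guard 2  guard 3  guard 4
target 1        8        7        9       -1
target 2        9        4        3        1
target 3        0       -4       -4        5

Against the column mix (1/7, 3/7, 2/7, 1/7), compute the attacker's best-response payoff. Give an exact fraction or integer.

46/7

target 1: (8)·(1/7) + (7)·(3/7) + (9)·(2/7) + (-1)·(1/7) = 46/7.
target 2: (9)·(1/7) + (4)·(3/7) + (3)·(2/7) + (1)·(1/7) = 4.
target 3: (0)·(1/7) + (-4)·(3/7) + (-4)·(2/7) + (5)·(1/7) = -15/7.
The best pure response is target 1 with expected payoff 46/7.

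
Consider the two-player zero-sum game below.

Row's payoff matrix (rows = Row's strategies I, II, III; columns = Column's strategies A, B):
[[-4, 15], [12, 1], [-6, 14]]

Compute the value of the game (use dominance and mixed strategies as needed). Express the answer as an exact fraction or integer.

Row III is strictly dominated by row I, so Row never plays it.
The remaining 2×2 game on (I, II) × (A, B) has no saddle point. Let Row play I with probability p; indifference gives −4p + 12(1−p) = 15p + (1−p), so p = 11/30.
Similarly Column's optimal q on A is 7/15, and the value is -4·(7/15) + (15)·(8/15) = 92/15.

92/15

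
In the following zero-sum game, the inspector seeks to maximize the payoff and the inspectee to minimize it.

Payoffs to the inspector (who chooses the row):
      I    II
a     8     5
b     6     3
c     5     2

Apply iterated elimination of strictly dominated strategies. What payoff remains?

5

Row b is strictly dominated by row a (8>6, 5>3); eliminate b.
Row c is strictly dominated by row a (8>5, 5>2); eliminate c.
Column I is strictly dominated by II for the inspectee (5<8); eliminate I.
Only (a, II) remains, with payoff 5.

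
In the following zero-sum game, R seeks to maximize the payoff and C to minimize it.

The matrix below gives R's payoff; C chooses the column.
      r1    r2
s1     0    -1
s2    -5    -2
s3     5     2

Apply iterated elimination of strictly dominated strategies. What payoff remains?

Row s2 is strictly dominated by row s1 (0>-5, -1>-2); eliminate s2.
Row s1 is strictly dominated by row s3 (5>0, 2>-1); eliminate s1.
Column r1 is strictly dominated by r2 for C (2<5); eliminate r1.
Only (s3, r2) remains, with payoff 2.

2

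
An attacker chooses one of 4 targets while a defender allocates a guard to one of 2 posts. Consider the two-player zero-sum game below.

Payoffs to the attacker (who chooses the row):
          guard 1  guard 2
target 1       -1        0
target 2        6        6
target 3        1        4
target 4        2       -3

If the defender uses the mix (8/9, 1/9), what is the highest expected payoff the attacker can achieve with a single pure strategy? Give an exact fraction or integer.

6

target 1: (-1)·(8/9) + (0)·(1/9) = -8/9.
target 2: (6)·(8/9) + (6)·(1/9) = 6.
target 3: (1)·(8/9) + (4)·(1/9) = 4/3.
target 4: (2)·(8/9) + (-3)·(1/9) = 13/9.
The best pure response is target 2 with expected payoff 6.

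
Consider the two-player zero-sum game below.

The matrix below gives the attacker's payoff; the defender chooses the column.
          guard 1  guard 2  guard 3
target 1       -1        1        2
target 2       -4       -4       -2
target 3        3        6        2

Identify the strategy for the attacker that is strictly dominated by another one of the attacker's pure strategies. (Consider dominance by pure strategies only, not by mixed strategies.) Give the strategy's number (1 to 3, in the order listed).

Compare target 2 with target 1: -1 > -4, 1 > -4, 2 > -2.
So target 1 strictly dominates target 2 for the attacker; target 2 is strictly dominated.

2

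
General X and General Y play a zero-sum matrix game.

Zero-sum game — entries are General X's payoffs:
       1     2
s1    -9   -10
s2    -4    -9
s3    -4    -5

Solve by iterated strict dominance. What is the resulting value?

-5

Column 1 is strictly dominated by 2 for General Y (-10<-9, -9<-4, -5<-4); eliminate 1.
Row s2 is strictly dominated by row s3 (-5>-9); eliminate s2.
Row s1 is strictly dominated by row s3 (-5>-10); eliminate s1.
Only (s3, 2) remains, with payoff -5.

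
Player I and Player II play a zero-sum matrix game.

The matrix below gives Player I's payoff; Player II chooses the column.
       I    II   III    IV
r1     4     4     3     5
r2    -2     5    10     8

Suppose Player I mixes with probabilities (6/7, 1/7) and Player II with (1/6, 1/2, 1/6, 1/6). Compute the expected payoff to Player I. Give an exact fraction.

25/6

Against (1/6, 1/2, 1/6, 1/6), each row's expected payoff is r1: 4; r2: 31/6.
Taking the (6/7, 1/7)-weighted average: (6/7)·(4) + (1/7)·(31/6) = 25/6.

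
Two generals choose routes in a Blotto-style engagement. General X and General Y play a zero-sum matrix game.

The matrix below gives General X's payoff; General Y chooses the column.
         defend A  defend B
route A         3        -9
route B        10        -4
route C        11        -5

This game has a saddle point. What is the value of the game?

-4

Row minima: -9, -4, -5 → General X's maximin is -4.
Column maxima: 11, -4 → General Y's minimax is -4.
They coincide at (route B, defend B), so the value is -4.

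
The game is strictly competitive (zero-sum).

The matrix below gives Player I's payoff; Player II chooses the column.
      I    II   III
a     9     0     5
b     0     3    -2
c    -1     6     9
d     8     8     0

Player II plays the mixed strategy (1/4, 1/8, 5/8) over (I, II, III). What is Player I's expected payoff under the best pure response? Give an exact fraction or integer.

49/8

a: (9)·(1/4) + (0)·(1/8) + (5)·(5/8) = 43/8.
b: (0)·(1/4) + (3)·(1/8) + (-2)·(5/8) = -7/8.
c: (-1)·(1/4) + (6)·(1/8) + (9)·(5/8) = 49/8.
d: (8)·(1/4) + (8)·(1/8) + (0)·(5/8) = 3.
The best pure response is c with expected payoff 49/8.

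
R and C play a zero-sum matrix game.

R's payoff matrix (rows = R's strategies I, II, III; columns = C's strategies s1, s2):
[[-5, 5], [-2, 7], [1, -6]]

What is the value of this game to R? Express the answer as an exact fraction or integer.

Row I is strictly dominated by row II, so R never plays it.
The remaining 2×2 game on (II, III) × (s1, s2) has no saddle point. Let R play II with probability p; indifference gives −2p + (1−p) = 7p − 6(1−p), so p = 7/16.
Similarly C's optimal q on s1 is 13/16, and the value is -2·(13/16) + (7)·(3/16) = -5/16.

-5/16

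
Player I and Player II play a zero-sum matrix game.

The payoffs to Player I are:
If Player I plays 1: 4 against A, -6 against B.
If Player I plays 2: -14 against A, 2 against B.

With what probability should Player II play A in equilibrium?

Row minima are -6 and -14, so Player I's maximin is -6; column maxima are 4 and 2, so Player II's minimax is 2. These differ, so the equilibrium is in mixed strategies.
Let Player II play A with probability q. Player I is indifferent when 4q − 6(1−q) = −14q + 2(1−q), giving q = 4/13.

4/13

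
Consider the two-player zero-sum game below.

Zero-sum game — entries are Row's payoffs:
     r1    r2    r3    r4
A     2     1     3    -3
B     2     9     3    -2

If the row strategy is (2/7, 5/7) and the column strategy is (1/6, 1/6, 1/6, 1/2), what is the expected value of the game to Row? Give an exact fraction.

17/21

Against (1/6, 1/6, 1/6, 1/2), each row's expected payoff is A: -1/2; B: 4/3.
Taking the (2/7, 5/7)-weighted average: (2/7)·(-1/2) + (5/7)·(4/3) = 17/21.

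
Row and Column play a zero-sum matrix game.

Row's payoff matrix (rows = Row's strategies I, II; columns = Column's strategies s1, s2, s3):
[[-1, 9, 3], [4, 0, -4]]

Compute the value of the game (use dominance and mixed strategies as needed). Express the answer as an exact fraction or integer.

Column s2 is strictly dominated by s3 for Column (it gives Row more in every row).
The remaining 2×2 game on (I, II) × (s1, s3) has no saddle point. Let Row play I with probability p; indifference gives −p + 4(1−p) = 3p − 4(1−p), so p = 2/3.
Similarly Column's optimal q on s1 is 7/12, and the value is -1·(7/12) + (3)·(5/12) = 2/3.

2/3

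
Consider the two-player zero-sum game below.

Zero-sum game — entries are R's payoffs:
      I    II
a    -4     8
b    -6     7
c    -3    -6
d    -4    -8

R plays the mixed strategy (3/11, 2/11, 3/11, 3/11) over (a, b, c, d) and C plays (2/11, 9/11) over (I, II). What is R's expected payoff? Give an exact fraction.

-126/121

Against (2/11, 9/11), each row's expected payoff is a: 64/11; b: 51/11; c: -60/11; d: -80/11.
Taking the (3/11, 2/11, 3/11, 3/11)-weighted average: (3/11)·(64/11) + (2/11)·(51/11) + (3/11)·(-60/11) + (3/11)·(-80/11) = -126/121.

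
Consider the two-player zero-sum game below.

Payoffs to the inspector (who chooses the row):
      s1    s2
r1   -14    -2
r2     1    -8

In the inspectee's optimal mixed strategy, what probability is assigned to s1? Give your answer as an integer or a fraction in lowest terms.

Row minima are -14 and -8, so the inspector's maximin is -8; column maxima are 1 and -2, so the inspectee's minimax is -2. These differ, so the equilibrium is in mixed strategies.
Let the inspectee play s1 with probability q. The inspector is indifferent when −14q − 2(1−q) = q − 8(1−q), giving q = 2/7.

2/7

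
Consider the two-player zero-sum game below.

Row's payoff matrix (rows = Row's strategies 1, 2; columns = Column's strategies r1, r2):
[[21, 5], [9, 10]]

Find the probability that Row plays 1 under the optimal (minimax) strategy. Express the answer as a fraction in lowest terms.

1/17

Row minima are 5 and 9, so Row's maximin is 9; column maxima are 21 and 10, so Column's minimax is 10. These differ, so the equilibrium is in mixed strategies.
Let Row play 1 with probability p. Column is indifferent when 21p + 9(1−p) = 5p + 10(1−p), giving p = 1/17.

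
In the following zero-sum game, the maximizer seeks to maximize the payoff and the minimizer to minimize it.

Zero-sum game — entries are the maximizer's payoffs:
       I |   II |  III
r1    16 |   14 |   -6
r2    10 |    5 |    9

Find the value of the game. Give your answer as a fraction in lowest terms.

Column I is strictly dominated by II for the minimizer (it gives the maximizer more in every row).
The remaining 2×2 game on (r1, r2) × (II, III) has no saddle point. Let the maximizer play r1 with probability p; indifference gives 14p + 5(1−p) = −6p + 9(1−p), so p = 1/6.
Similarly the minimizer's optimal q on II is 5/8, and the value is 14·(5/8) + (-6)·(3/8) = 13/2.

13/2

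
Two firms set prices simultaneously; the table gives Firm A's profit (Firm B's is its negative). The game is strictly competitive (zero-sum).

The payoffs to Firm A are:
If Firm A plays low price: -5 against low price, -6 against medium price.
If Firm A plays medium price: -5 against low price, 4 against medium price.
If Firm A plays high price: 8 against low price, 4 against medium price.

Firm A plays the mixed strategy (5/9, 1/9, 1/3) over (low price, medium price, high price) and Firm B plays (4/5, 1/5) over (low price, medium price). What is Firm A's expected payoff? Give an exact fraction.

-38/45

Against (4/5, 1/5), each row's expected payoff is low price: -26/5; medium price: -16/5; high price: 36/5.
Taking the (5/9, 1/9, 1/3)-weighted average: (5/9)·(-26/5) + (1/9)·(-16/5) + (1/3)·(36/5) = -38/45.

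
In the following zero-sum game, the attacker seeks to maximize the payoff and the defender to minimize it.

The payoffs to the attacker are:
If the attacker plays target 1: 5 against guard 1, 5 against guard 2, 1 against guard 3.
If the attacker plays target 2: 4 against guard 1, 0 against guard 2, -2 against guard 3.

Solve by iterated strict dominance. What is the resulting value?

Column guard 2 is strictly dominated by guard 3 for the defender (1<5, -2<0); eliminate guard 2.
Column guard 1 is strictly dominated by guard 3 for the defender (1<5, -2<4); eliminate guard 1.
Row target 2 is strictly dominated by row target 1 (1>-2); eliminate target 2.
Only (target 1, guard 3) remains, with payoff 1.

1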